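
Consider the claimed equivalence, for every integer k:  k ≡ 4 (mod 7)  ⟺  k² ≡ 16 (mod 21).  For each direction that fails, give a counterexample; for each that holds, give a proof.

Forward direction. This fails: take k = 18. Then 18 ≡ 4 (mod 7), but 18² = 324 ≡ 9 (mod 21), not 16.

Converse. This fails: take k = 10. Then 10² = 100 ≡ 16 (mod 21), yet 10 ≡ 3 (mod 7), not 4.

Both directions fail.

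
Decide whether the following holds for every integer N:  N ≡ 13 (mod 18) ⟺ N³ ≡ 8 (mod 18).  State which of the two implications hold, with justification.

Neither direction holds.

(→) This fails: take N = 13. Then 13 ≡ 13 (mod 18), but 13³ = 2197 ≡ 1 (mod 18), not 8.

(←) This fails: take N = 2. Then 2³ = 8 ≡ 8 (mod 18), yet 2 ≡ 2 (mod 18), not 13.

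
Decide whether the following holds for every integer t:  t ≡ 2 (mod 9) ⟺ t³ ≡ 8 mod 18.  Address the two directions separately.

[⇒] This fails: take t = 11. Then 11 ≡ 2 (mod 9), but 11³ = 1331 ≡ 17 (mod 18), not 8.

[⇐] This fails: take t = 8. Then 8³ = 512 ≡ 8 (mod 18), yet 8 ≡ 8 (mod 9), not 2.

Both directions fail.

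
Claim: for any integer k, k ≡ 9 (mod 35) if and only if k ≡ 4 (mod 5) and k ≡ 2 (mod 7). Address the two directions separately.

(⇒) Suppose k ≡ 9 (mod 35); write k = 35j + 9. Since 5 ∣ 35, reducing mod 5 gives k ≡ 9 ≡ 4 (mod 5); since 7 ∣ 35, reducing mod 7 gives k ≡ 9 ≡ 2 (mod 7).

(⇐) Conversely, if k ≡ 4 (mod 5) and k ≡ 2 (mod 7), then by the Chinese remainder theorem k ≡ 9 (mod 35). This is exactly k ≡ 9 (mod 35).

Both directions hold.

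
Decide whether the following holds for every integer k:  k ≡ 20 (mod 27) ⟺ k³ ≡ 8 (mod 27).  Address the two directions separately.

Not equivalent: only (⇒) holds.

[⇒] Suppose k ≡ 20 (mod 27). Write k = 27j + 20. Then (27j + 20)³ = 19683j³ + 43740j² + 32400j + 8000 = 27(729j³ + 1620j² + 1200j + 296) + 8, so k³ ≡ 8 (mod 27).

[⇐] This fails: take k = 2. Then 2³ = 8 ≡ 8 (mod 27), yet 2 ≡ 2 (mod 27), not 20.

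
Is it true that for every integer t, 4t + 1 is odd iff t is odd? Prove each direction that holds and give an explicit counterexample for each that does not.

The forward direction fails; the converse holds.

(→) This fails: take t = 0. Then 4t + 1 = 1, which is odd, yet t = 0 is even, not odd.

(←) Suppose t is odd. Since 4 is even, 4t is even for every t, so 4t + 1 has the same parity as 1, which is odd. Hence 4t + 1 is odd.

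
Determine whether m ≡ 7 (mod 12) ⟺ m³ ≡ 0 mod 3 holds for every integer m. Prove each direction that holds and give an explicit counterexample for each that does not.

(⇒) fails and (⇐) fails.

(→) This fails: take m = 7. Then 7 ≡ 7 (mod 12), but 7³ = 343 ≡ 1 (mod 3), not 0.

(←) This fails: take m = 0. Then 0³ = 0 ≡ 0 (mod 3), yet 0 ≡ 0 (mod 12), not 7.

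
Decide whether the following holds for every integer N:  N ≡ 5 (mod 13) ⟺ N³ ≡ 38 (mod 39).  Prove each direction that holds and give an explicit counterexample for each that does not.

[⇒] This fails: take N = 5. Then 5 ≡ 5 (mod 13), but 5³ = 125 ≡ 8 (mod 39), not 38.

[⇐] This fails: take N = 17. Then 17³ = 4913 ≡ 38 (mod 39), yet 17 ≡ 4 (mod 13), not 5.

(⇒) fails and (⇐) fails.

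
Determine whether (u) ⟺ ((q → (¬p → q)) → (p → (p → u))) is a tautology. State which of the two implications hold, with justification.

Forward direction. Assume the antecedent. If u is true, (q → (¬p → q)) → (p → (p → u)) reduces to true regardless of the other variables. If u is false, the antecedent cannot hold. Either way (q → (¬p → q)) → (p → (p → u)) holds.

Converse. This fails. Under u = F, q = F, p = F, the left side is false but the right side is true.

Only the forward implication holds.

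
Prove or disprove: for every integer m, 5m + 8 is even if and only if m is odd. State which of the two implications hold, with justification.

(⇒) This fails: m = 2 gives 5m + 8 = 18, which is even, but 2 is even, not odd.

(⇐) This also fails: m = 1 is odd, but 5m + 8 = 13 is odd, not even.

Neither implication holds.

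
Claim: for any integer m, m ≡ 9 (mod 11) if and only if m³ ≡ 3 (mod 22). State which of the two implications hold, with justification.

Converse. The residues r modulo 22 with r³ ≡ 3 (mod 22) are exactly {9}, and each is ≡ 9 (mod 11).

Forward direction. This fails: take m = 20. Then 20 ≡ 9 (mod 11), but 20³ = 8000 ≡ 14 (mod 22), not 3.

Only the reverse direction holds.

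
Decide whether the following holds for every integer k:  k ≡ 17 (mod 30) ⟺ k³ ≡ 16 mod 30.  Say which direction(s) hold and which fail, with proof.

(→) This fails: take k = 17. Then 17 ≡ 17 (mod 30), but 17³ = 4913 ≡ 23 (mod 30), not 16.

(←) This fails: take k = 16. Then 16³ = 4096 ≡ 16 (mod 30), yet 16 ≡ 16 (mod 30), not 17.

Neither implication holds.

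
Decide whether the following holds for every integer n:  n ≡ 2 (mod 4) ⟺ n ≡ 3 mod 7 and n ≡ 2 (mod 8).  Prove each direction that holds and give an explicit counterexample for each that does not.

(⇒) This fails: n = 2 gives 2 ≡ 2 (mod 4) but 2 ≡ 2 (mod 7), so the conjunction on the right does not hold.

(⇐) Conversely, if n ≡ 3 (mod 7) and n ≡ 2 (mod 8), then by the Chinese remainder theorem n ≡ 10 (mod 56). Since 10 ≡ 2 (mod 4) and 4 ∣ 56, we get n ≡ 2 (mod 4).

Not equivalent: only (⇐) holds.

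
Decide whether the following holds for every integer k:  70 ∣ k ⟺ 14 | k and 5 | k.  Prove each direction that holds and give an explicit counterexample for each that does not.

(←) Suppose 14 ∣ k and 5 ∣ k. Any common multiple of 14 and 5 is a multiple of their lcm; here gcd(14, 5) = 1, so lcm(14, 5) = 14·5 = 70, so 70 ∣ k.

(→) If 70 ∣ k, write k = 70q. Since 70 = 5·14, k = 14·(5q), so 14 ∣ k; and since 70 = 14·5, k = 5·(14q), so 5 ∣ k.

Both implications hold.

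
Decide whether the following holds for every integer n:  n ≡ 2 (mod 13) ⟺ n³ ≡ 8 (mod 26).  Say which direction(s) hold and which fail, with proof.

Neither implication holds.

(→) This fails: take n = 15. Then 15 ≡ 2 (mod 13), but 15³ = 3375 ≡ 21 (mod 26), not 8.

(←) This fails: take n = 6. Then 6³ = 216 ≡ 8 (mod 26), yet 6 ≡ 6 (mod 13), not 2.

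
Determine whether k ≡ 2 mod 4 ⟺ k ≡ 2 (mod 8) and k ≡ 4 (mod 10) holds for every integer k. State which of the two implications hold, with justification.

(←) If k ≡ 2 (mod 8) and k ≡ 4 (mod 10), then by the Chinese remainder theorem k ≡ 34 (mod 40). Since 34 ≡ 2 (mod 4) and 4 ∣ 40, we get k ≡ 2 (mod 4).

(→) This fails: k = 2 gives 2 ≡ 2 (mod 4) but 2 ≡ 2 (mod 10), so the conjunction on the right does not hold.

Only the converse holds.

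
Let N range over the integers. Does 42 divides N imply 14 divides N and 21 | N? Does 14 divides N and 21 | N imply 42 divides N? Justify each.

(⇒) If 42 ∣ N, write N = 42q. Since 42 = 3·14, N = 14·(3q), so 14 ∣ N; and since 42 = 2·21, N = 21·(2q), so 21 ∣ N.

(⇐) Suppose 14 ∣ N and 21 ∣ N. Any common multiple of 14 and 21 is a multiple of their lcm; here lcm(14, 21) = 14·21/gcd(14, 21) = 294/7 = 42, so 42 ∣ N.

Both implications hold.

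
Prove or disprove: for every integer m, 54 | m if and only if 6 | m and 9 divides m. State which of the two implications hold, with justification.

Only the forward direction holds.

(→) If 54 ∣ m, write m = 54q. Since 54 = 9·6, m = 6·(9q), so 6 ∣ m; and since 54 = 6·9, m = 9·(6q), so 9 ∣ m.

(←) This fails: take m = 18. Both 6 ∣ 18 and 9 ∣ 18, yet 18 is not a multiple of 54 (since 18 = 0·54 + 18), so 54 ∤ 18.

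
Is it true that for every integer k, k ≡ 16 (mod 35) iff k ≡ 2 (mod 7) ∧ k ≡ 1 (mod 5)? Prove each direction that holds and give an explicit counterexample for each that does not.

The biconditional holds.

(⇐) If k ≡ 2 (mod 7) and k ≡ 1 (mod 5), then by the Chinese remainder theorem k ≡ 16 (mod 35). This is exactly k ≡ 16 (mod 35).

(⇒) Suppose k ≡ 16 (mod 35); write k = 35j + 16. Since 7 ∣ 35, reducing mod 7 gives k ≡ 16 ≡ 2 (mod 7); since 5 ∣ 35, reducing mod 5 gives k ≡ 16 ≡ 1 (mod 5).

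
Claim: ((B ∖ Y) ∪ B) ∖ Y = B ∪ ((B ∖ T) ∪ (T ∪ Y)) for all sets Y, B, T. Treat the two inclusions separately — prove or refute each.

(⊆) holds; (⊇) fails.

(⟹) Let x ∈ ((B ∖ Y) ∪ B) ∖ Y. Then either x ∈ B and x ∉ Y, T; or x ∈ B ∩ T and x ∉ Y. In each case x ∈ B ∪ ((B ∖ T) ∪ (T ∪ Y)), so ((B ∖ Y) ∪ B) ∖ Y ⊆ B ∪ ((B ∖ T) ∪ (T ∪ Y)).

(⟸) This inclusion fails. Take Y = {1}, B = ∅, T = ∅; then 1 ∈ B ∪ ((B ∖ T) ∪ (T ∪ Y)) but 1 ∉ ((B ∖ Y) ∪ B) ∖ Y.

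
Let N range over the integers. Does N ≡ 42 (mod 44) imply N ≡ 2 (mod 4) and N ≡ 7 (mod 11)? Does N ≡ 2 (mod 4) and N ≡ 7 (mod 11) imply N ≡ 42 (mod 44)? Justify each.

Neither implication holds.

Forward direction. This fails: N = 42 gives 42 ≡ 42 (mod 44) but 42 ≡ 9 (mod 11), so the conjunction on the right does not hold.

Converse. This fails: N = 18 satisfies both congruences on the right (18 ≡ 2 mod 4 and 18 ≡ 7 mod 11) yet 18 ≡ 18 (mod 44), not 42.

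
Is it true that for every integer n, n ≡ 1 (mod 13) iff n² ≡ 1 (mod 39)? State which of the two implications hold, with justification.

(⇒) fails and (⇐) fails.

(⟹) This fails: take n = 27. Then 27 ≡ 1 (mod 13), but 27² = 729 ≡ 27 (mod 39), not 1.

(⟸) This fails: take n = 25. Then 25² = 625 ≡ 1 (mod 39), yet 25 ≡ 12 (mod 13), not 1.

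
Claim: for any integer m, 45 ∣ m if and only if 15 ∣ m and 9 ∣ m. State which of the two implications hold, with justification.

The biconditional holds.

Converse. Suppose 15 ∣ m and 9 ∣ m. Any common multiple of 15 and 9 is a multiple of their lcm; here lcm(15, 9) = 15·9/gcd(15, 9) = 135/3 = 45, so 45 ∣ m.

Forward direction. If 45 ∣ m, write m = 45q. Since 45 = 3·15, m = 15·(3q), so 15 ∣ m; and since 45 = 5·9, m = 9·(5q), so 9 ∣ m.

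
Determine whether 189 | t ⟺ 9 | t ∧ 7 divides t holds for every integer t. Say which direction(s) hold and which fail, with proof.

The forward direction holds; the converse fails.

[⇒] If 189 ∣ t, write t = 189q. Since 189 = 21·9, t = 9·(21q), so 9 ∣ t; and since 189 = 27·7, t = 7·(27q), so 7 ∣ t.

[⇐] This fails: take t = 63. Both 9 ∣ 63 and 7 ∣ 63, yet 63 is not a multiple of 189 (since 63 = 0·189 + 63), so 189 ∤ 63.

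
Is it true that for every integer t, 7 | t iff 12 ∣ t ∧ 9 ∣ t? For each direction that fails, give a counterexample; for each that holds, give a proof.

Neither direction holds.

(⇒) This fails: take t = 7. Certainly 7 ∣ 7, but 12 ∤ 7.

(⇐) This fails: take t = 36. Both 12 ∣ 36 and 9 ∣ 36, yet 36 is not a multiple of 7 (since 36 = 5·7 + 1), so 7 ∤ 36.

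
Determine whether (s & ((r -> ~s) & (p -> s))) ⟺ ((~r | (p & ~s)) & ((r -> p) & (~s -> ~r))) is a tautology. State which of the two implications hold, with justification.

(→) Assume the antecedent. If p is true, the antecedent forces (p = T, r = F, s = T), and the consequent holds there. If p is false, the antecedent forces (p = F, r = F, s = T), and the consequent holds there. Either way the consequent holds.

(←) This fails. Under p = F, r = F, s = F, the left side is false but the right side is true.

Not equivalent: only (⇒) holds.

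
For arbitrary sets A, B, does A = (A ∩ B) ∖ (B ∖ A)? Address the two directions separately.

(⟹) This inclusion fails. Take A = {1}, B = ∅; then 1 ∈ A but 1 ∉ (A ∩ B) ∖ (B ∖ A).

(⟸) Let x ∈ (A ∩ B) ∖ (B ∖ A). Then x ∈ A ∩ B, from which x ∈ A.

(⊆) fails; (⊇) holds.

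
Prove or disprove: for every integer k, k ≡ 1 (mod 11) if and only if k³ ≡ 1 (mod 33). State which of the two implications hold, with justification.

[⇒] This fails: take k = 12. Then 12 ≡ 1 (mod 11), but 12³ = 1728 ≡ 12 (mod 33), not 1.

[⇐] Conversely, the residues r modulo 33 with r³ ≡ 1 (mod 33) are exactly {1}, and each is ≡ 1 (mod 11).

(⇒) fails; (⇐) holds.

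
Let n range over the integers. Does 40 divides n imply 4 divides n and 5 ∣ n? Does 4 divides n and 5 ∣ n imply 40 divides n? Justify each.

Only the forward direction holds.

(⟸) This fails: take n = 20. Both 4 ∣ 20 and 5 ∣ 20, yet 20 is not a multiple of 40 (since 20 = 0·40 + 20), so 40 ∤ 20.

(⟹) If 40 ∣ n, write n = 40q. Since 40 = 10·4, n = 4·(10q), so 4 ∣ n; and since 40 = 8·5, n = 5·(8q), so 5 ∣ n.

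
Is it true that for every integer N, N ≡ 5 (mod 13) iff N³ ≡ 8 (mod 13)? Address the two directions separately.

Only the forward implication holds.

[⇐] This fails: take N = 2. Then 2³ = 8 ≡ 8 (mod 13), yet 2 ≡ 2 (mod 13), not 5.

[⇒] Suppose N ≡ 5 (mod 13). Write N = 13j + 5. Then (13j + 5)³ = 2197j³ + 2535j² + 975j + 125 = 13(169j³ + 195j² + 75j + 9) + 8, so N³ ≡ 8 (mod 13).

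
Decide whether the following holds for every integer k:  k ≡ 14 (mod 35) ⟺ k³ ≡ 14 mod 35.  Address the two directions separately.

(→) Suppose k ≡ 14 (mod 35). Write k = 35j + 14. Then (35j + 14)³ = 42875j³ + 51450j² + 20580j + 2744 = 35(1225j³ + 1470j² + 588j + 78) + 14, so k³ ≡ 14 (mod 35).

(←) Conversely, suppose k³ ≡ 14 (mod 35). The only residue r in {0, …, 34} with r³ ≡ 14 (mod 35) is r = 14, so k ≡ 14 (mod 35).

Both directions hold.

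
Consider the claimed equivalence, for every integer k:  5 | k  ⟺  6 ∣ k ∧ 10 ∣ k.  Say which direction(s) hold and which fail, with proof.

Only the reverse direction holds.

(⇒) This fails: take k = 5. Certainly 5 ∣ 5, but 6 ∤ 5.

(⇐) Suppose 6 ∣ k and 10 ∣ k. Any common multiple of 6 and 10 is a multiple of their lcm; here lcm(6, 10) = 6·10/gcd(6, 10) = 60/2 = 30, so 30 ∣ k. Since 5 ∣ 30, it follows that 5 ∣ k.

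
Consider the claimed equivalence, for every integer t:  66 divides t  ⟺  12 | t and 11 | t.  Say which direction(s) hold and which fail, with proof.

Only the converse holds.

[⇐] Suppose 12 ∣ t and 11 ∣ t. Any common multiple of 12 and 11 is a multiple of their lcm; here gcd(12, 11) = 1, so lcm(12, 11) = 12·11 = 132, so 132 ∣ t. Since 66 ∣ 132, it follows that 66 ∣ t.

[⇒] This fails: take t = 66. Certainly 66 ∣ 66, but 12 ∤ 66.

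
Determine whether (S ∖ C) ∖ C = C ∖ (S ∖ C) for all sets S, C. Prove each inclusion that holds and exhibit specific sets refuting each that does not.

Forward inclusion. This inclusion fails. Take S = {1}, C = ∅; then 1 ∈ (S ∖ C) ∖ C but 1 ∉ C ∖ (S ∖ C).

Reverse inclusion. This inclusion fails. Take S = ∅, C = {1}; then 1 ∈ C ∖ (S ∖ C) but 1 ∉ (S ∖ C) ∖ C.

Both inclusions fail.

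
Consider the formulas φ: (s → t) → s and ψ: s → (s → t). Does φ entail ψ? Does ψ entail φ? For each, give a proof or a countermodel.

(→) This fails. Under s = T, t = F, the left side is true but the right side is false.

(←) This fails. Under s = F, t = F, the left side is false but the right side is true.

Both directions fail.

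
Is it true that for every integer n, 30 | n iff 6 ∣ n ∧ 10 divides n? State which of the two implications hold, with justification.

Equivalent; both directions hold.

(⇒) If 30 ∣ n, write n = 30q. Since 30 = 5·6, n = 6·(5q), so 6 ∣ n; and since 30 = 3·10, n = 10·(3q), so 10 ∣ n.

(⇐) Suppose 6 ∣ n and 10 ∣ n. Any common multiple of 6 and 10 is a multiple of their lcm; here lcm(6, 10) = 6·10/gcd(6, 10) = 60/2 = 30, so 30 ∣ n.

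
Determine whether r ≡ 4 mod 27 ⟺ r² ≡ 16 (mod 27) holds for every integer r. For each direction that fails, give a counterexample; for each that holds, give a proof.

(⟸) This fails: take r = 23. Then 23² = 529 ≡ 16 (mod 27), yet 23 ≡ 23 (mod 27), not 4.

(⟹) Suppose r ≡ 4 mod 27. Write r = 27j + 4. Then (27j + 4)² = 729j² + 216j + 16 = 27(27j² + 8j) + 16, so r² ≡ 16 (mod 27).

The forward direction holds; the converse fails.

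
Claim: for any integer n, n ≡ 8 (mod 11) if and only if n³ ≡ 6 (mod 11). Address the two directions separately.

(←) For the converse, argue contrapositively. If n ≢ 8 (mod 11), then n is congruent to one of 0, 1, 2, 3, 4, 5, 6, 7, 9, 10 modulo 11, and these give n³ ≡ 0, 1, 8, 5, 9, 4, 7, 2, 3, 10 respectively — never 6.

(→) Suppose n ≡ 8 (mod 11). Write n = 11j + 8. Then (11j + 8)³ = 1331j³ + 2904j² + 2112j + 512 = 11(121j³ + 264j² + 192j + 46) + 6, so n³ ≡ 6 (mod 11).

Equivalent; both directions hold.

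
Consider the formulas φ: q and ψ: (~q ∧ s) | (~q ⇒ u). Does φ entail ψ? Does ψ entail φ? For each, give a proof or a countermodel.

(⇒) holds; (⇐) fails.

(⟹) Assume the antecedent. If s is true, (~q ∧ s) | (~q ⇒ u) reduces to true regardless of the other variables. If s is false, the antecedent forces (s = F, u = F, q = T) or (s = F, u = T, q = T), and (~q ∧ s) | (~q ⇒ u) holds there. Either way (~q ∧ s) | (~q ⇒ u) holds.

(⟸) This fails. Under s = T, u = F, q = F, the left side is false but the right side is true.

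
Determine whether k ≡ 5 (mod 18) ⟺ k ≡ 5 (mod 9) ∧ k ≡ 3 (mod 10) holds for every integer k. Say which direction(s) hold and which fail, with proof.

Forward direction. This fails: k = 5 gives 5 ≡ 5 (mod 18) but 5 ≡ 5 (mod 10), so the conjunction on the right does not hold.

Converse. If k ≡ 5 (mod 9) and k ≡ 3 (mod 10), then by the Chinese remainder theorem k ≡ 23 (mod 90). Since 23 ≡ 5 (mod 18) and 18 ∣ 90, we get k ≡ 5 (mod 18).

Not equivalent: only (⇐) holds.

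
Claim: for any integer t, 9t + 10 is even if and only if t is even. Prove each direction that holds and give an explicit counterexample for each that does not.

Both directions hold.

(→) Suppose 9t + 10 is even. Since 9 is odd, 9t and t have the same parity, so 9t + 10 ≡ t + 10 (mod 2). As 10 is even, 9t + 10 is even exactly when t is even. Thus t is even.

(←) Conversely, suppose t is even; write t = 2j. Then 9t + 10 = 9·(2j) + 10 = 2·9j + 10, which is even.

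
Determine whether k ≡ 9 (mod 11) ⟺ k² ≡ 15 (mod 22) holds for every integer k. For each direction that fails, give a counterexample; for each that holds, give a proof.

Neither implication holds.

Forward direction. This fails: take k = 20. Then 20 ≡ 9 (mod 11), but 20² = 400 ≡ 4 (mod 22), not 15.

Converse. This fails: take k = 13. Then 13² = 169 ≡ 15 (mod 22), yet 13 ≡ 2 (mod 11), not 9.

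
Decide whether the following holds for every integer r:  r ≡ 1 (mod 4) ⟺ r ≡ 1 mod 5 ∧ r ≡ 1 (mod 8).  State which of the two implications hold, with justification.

[⇒] This fails: r = 33 gives 33 ≡ 1 (mod 4) but 33 ≡ 3 (mod 5), so the conjunction on the right does not hold.

[⇐] Conversely, if r ≡ 1 (mod 5) and r ≡ 1 (mod 8), then by the Chinese remainder theorem r ≡ 1 (mod 40). Since 1 ≡ 1 (mod 4) and 4 ∣ 40, we get r ≡ 1 (mod 4).

Only the converse holds.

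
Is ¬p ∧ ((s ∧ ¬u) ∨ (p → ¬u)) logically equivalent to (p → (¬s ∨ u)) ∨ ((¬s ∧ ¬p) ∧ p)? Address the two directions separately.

[⇐] This fails. Under p = T, s = F, u = F, the left side is false but the right side is true.

[⇒] Assume the antecedent. If p is true, the antecedent cannot hold. If p is false, the consequent reduces to true regardless of the other variables. Either way the consequent holds.

The forward direction holds; the converse fails.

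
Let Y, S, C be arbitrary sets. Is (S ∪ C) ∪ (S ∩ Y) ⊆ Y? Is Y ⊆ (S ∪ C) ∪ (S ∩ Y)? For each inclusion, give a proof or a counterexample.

Neither inclusion holds.

(⊆) This inclusion fails. Take Y = ∅, S = {1}, C = ∅; then 1 ∈ (S ∪ C) ∪ (S ∩ Y) but 1 ∉ Y.

(⊇) This inclusion fails. Take Y = {1}, S = ∅, C = ∅; then 1 ∈ Y but 1 ∉ (S ∪ C) ∪ (S ∩ Y).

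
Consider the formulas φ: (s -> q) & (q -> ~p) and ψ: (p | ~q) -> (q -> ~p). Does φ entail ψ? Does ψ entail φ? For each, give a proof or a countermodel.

Not equivalent: only (⇒) holds.

(←) This fails. Under q = F, p = F, s = T, the left side is false but the right side is true.

(→) Assume the antecedent. If q is true, the antecedent forces (q = T, p = F, s = F) or (q = T, p = F, s = T), and (p | ~q) -> (q -> ~p) holds there. If q is false, (p | ~q) -> (q -> ~p) reduces to true regardless of the other variables. Either way (p | ~q) -> (q -> ~p) holds.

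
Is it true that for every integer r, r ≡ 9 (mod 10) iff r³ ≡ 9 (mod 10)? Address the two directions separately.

Both implications hold.

(⟹) Suppose r ≡ 9 (mod 10). Write r = 10j + 9. Then (10j + 9)³ = 1000j³ + 2700j² + 2430j + 729 = 10(100j³ + 270j² + 243j + 72) + 9, so r³ ≡ 9 (mod 10).

(⟸) Conversely, suppose r³ ≡ 9 (mod 10). The only residue r in {0, …, 9} with r³ ≡ 9 (mod 10) is r = 9, so r ≡ 9 (mod 10).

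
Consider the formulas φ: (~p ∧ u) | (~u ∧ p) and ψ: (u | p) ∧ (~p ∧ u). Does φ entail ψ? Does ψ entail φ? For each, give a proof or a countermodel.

(←) Assume the antecedent. If p is true, the antecedent cannot hold. If p is false, the antecedent forces (p = F, u = T), and (~p ∧ u) | (~u ∧ p) holds there. Either way (~p ∧ u) | (~u ∧ p) holds.

(→) This fails. Under p = T, u = F, the left side is true but the right side is false.

The forward direction fails; the converse holds.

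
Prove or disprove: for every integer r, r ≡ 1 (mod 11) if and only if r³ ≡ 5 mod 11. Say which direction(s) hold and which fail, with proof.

Neither implication holds.

(⇒) This fails: take r = 1. Then 1 ≡ 1 (mod 11), but 1³ = 1 ≡ 1 (mod 11), not 5.

(⇐) This fails: take r = 3. Then 3³ = 27 ≡ 5 (mod 11), yet 3 ≡ 3 (mod 11), not 1.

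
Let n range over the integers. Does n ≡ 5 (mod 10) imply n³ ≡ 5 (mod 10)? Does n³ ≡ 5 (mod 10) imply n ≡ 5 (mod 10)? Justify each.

Both implications hold.

(→) Suppose n ≡ 5 (mod 10). Write n = 10j + 5. Then (10j + 5)³ = 1000j³ + 1500j² + 750j + 125 = 10(100j³ + 150j² + 75j + 12) + 5, so n³ ≡ 5 (mod 10).

(←) For the converse, argue contrapositively. If n ≢ 5 (mod 10), then n is congruent to one of 0, 1, 2, 3, 4, 6, 7, 8, 9 modulo 10, and these give n³ ≡ 0, 1, 8, 7, 4, 6, 3, 2, 9 respectively — never 5.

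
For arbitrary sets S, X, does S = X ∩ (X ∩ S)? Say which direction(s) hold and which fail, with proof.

Forward inclusion. This inclusion fails. Take S = {1}, X = ∅; then 1 ∈ S but 1 ∉ X ∩ (X ∩ S).

Reverse inclusion. Let x ∈ X ∩ (X ∩ S). Then x ∈ S ∩ X, from which x ∈ S.

(⊆) fails; (⊇) holds.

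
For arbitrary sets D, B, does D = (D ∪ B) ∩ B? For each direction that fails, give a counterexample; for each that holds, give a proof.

(⊆) fails and (⊇) fails.

Forward inclusion. This inclusion fails. Take D = {1}, B = ∅; then 1 ∈ D but 1 ∉ (D ∪ B) ∩ B.

Reverse inclusion. This inclusion fails. Take D = ∅, B = {1}; then 1 ∈ (D ∪ B) ∩ B but 1 ∉ D.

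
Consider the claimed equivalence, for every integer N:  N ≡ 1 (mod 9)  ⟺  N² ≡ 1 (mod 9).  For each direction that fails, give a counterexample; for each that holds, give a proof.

Converse. This fails: take N = 8. Then 8² = 64 ≡ 1 (mod 9), yet 8 ≡ 8 (mod 9), not 1.

Forward direction. Suppose N ≡ 1 (mod 9). Write N = 9j + 1. Then (9j + 1)² = 81j² + 18j + 1 = 9(9j² + 2j) + 1, so N² ≡ 1 (mod 9).

The forward direction holds; the converse fails.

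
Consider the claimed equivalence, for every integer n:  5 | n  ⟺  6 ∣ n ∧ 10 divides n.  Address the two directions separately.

(→) This fails: take n = 5. Certainly 5 ∣ 5, but 6 ∤ 5.

(←) Suppose 6 ∣ n and 10 ∣ n. Any common multiple of 6 and 10 is a multiple of their lcm; here lcm(6, 10) = 6·10/gcd(6, 10) = 60/2 = 30, so 30 ∣ n. Since 5 ∣ 30, it follows that 5 ∣ n.

Only the reverse direction holds.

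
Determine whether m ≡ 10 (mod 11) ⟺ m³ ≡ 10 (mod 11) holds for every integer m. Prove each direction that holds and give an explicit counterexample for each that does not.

(←) Suppose m³ ≡ 10 (mod 11). The only residue r in {0, …, 10} with r³ ≡ 10 (mod 11) is r = 10, so m ≡ 10 (mod 11).

(→) Suppose m ≡ 10 (mod 11). Write m = 11j + 10. Then (11j + 10)³ = 1331j³ + 3630j² + 3300j + 1000 = 11(121j³ + 330j² + 300j + 90) + 10, so m³ ≡ 10 (mod 11).

Equivalent; both directions hold.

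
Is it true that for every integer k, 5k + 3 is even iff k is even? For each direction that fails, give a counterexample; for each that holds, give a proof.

(⇒) This fails: k = 3 gives 5k + 3 = 18, which is even, but 3 is odd, not even.

(⇐) This also fails: k = 4 is even, but 5k + 3 = 23 is odd, not even.

(⇒) fails and (⇐) fails.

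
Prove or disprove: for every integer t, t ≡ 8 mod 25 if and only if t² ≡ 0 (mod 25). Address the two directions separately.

[⇒] This fails: take t = 8. Then 8 ≡ 8 (mod 25), but 8² = 64 ≡ 14 (mod 25), not 0.

[⇐] This fails: take t = 0. Then 0² = 0 ≡ 0 (mod 25), yet 0 ≡ 0 (mod 25), not 8.

Neither direction holds.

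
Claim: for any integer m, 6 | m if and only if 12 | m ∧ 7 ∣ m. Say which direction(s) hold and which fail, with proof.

[⇒] This fails: take m = 6. Certainly 6 ∣ 6, but 12 ∤ 6.

[⇐] Suppose 12 ∣ m and 7 ∣ m. Any common multiple of 12 and 7 is a multiple of their lcm; here gcd(12, 7) = 1, so lcm(12, 7) = 12·7 = 84, so 84 ∣ m. Since 6 ∣ 84, it follows that 6 ∣ m.

Only the converse holds.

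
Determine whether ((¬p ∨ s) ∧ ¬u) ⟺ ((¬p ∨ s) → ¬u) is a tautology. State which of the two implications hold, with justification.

(→) Assume the antecedent. If u is true, the antecedent cannot hold. If u is false, (¬p ∨ s) → ¬u reduces to true regardless of the other variables. Either way (¬p ∨ s) → ¬u holds.

(←) This fails. Under u = F, s = F, p = T, the left side is false but the right side is true.

Only the forward implication holds.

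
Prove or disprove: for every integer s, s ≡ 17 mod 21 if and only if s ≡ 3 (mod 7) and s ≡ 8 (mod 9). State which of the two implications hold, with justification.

(⟹) This fails: s = 59 gives 59 ≡ 17 (mod 21) but 59 ≡ 5 (mod 9), so the conjunction on the right does not hold.

(⟸) Conversely, if s ≡ 3 (mod 7) and s ≡ 8 (mod 9), then by the Chinese remainder theorem s ≡ 17 (mod 63). Since 17 ≡ 17 (mod 21) and 21 ∣ 63, we get s ≡ 17 (mod 21).

(⇒) fails; (⇐) holds.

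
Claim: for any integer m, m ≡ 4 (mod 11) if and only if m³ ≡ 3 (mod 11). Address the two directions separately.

Both directions fail.

(⇒) This fails: take m = 4. Then 4 ≡ 4 (mod 11), but 4³ = 64 ≡ 9 (mod 11), not 3.

(⇐) This fails: take m = 9. Then 9³ = 729 ≡ 3 (mod 11), yet 9 ≡ 9 (mod 11), not 4.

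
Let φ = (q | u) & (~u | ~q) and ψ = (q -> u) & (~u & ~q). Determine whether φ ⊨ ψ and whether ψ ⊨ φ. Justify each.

Neither implication holds.

(⇒) This fails. Under q = T, u = F, the left side is true but the right side is false.

(⇐) This fails. Under q = F, u = F, the left side is false but the right side is true.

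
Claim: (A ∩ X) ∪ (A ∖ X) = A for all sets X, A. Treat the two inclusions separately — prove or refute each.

The two sets are equal.

(⊇) Let x ∈ A. Then either x ∈ A and x ∉ X; or x ∈ X ∩ A. In each case x ∈ (A ∩ X) ∪ (A ∖ X), so A ⊆ (A ∩ X) ∪ (A ∖ X).

(⊆) Let x ∈ (A ∩ X) ∪ (A ∖ X). Then either x ∈ A and x ∉ X; or x ∈ X ∩ A. In each case x ∈ A, so (A ∩ X) ∪ (A ∖ X) ⊆ A.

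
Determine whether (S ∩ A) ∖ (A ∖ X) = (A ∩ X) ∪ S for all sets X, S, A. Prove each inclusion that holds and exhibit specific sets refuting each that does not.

Forward inclusion. Let x ∈ (S ∩ A) ∖ (A ∖ X). Then x ∈ X ∩ S ∩ A, from which x ∈ (A ∩ X) ∪ S.

Reverse inclusion. This inclusion fails. Take X = ∅, S = {1}, A = ∅; then 1 ∈ (A ∩ X) ∪ S but 1 ∉ (S ∩ A) ∖ (A ∖ X).

Only the forward inclusion holds.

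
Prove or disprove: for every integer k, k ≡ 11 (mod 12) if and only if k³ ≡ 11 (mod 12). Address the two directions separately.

Both directions hold.

(⟹) Suppose k ≡ 11 (mod 12). Write k = 12j + 11. Then (12j + 11)³ = 1728j³ + 4752j² + 4356j + 1331 = 12(144j³ + 396j² + 363j + 110) + 11, so k³ ≡ 11 (mod 12).

(⟸) Conversely, suppose k³ ≡ 11 (mod 12). The only residue r in {0, …, 11} with r³ ≡ 11 (mod 12) is r = 11, so k ≡ 11 (mod 12).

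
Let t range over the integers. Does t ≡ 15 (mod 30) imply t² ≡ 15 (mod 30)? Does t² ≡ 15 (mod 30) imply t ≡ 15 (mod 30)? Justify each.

Both directions hold; the statement is true.

(⇒) Suppose t ≡ 15 (mod 30). Write t = 30j + 15. Then (30j + 15)² = 900j² + 900j + 225 = 30(30j² + 30j + 7) + 15, so t² ≡ 15 (mod 30).

(⇐) Conversely, suppose t² ≡ 15 (mod 30). The only residue r in {0, …, 29} with r² ≡ 15 (mod 30) is r = 15, so t ≡ 15 (mod 30).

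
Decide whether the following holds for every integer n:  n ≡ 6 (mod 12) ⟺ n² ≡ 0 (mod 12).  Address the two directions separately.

(⇒) holds; (⇐) fails.

[⇒] Suppose n ≡ 6 (mod 12). Write n = 12j + 6. Then (12j + 6)² = 144j² + 144j + 36 = 12(12j² + 12j + 3) + 0, so n² ≡ 0 (mod 12).

[⇐] This fails: take n = 0. Then 0² = 0 ≡ 0 (mod 12), yet 0 ≡ 0 (mod 12), not 6.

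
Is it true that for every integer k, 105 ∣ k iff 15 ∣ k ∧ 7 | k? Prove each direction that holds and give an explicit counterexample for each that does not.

[⇒] If 105 ∣ k, write k = 105q. Since 105 = 7·15, k = 15·(7q), so 15 ∣ k; and since 105 = 15·7, k = 7·(15q), so 7 ∣ k.

[⇐] Suppose 15 ∣ k and 7 ∣ k. Any common multiple of 15 and 7 is a multiple of their lcm; here gcd(15, 7) = 1, so lcm(15, 7) = 15·7 = 105, so 105 ∣ k.

Both directions hold.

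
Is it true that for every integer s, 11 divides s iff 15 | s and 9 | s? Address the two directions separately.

Both directions fail.

(⇒) This fails: take s = 11. Certainly 11 ∣ 11, but 15 ∤ 11.

(⇐) This fails: take s = 45. Both 15 ∣ 45 and 9 ∣ 45, yet 45 is not a multiple of 11 (since 45 = 4·11 + 1), so 11 ∤ 45.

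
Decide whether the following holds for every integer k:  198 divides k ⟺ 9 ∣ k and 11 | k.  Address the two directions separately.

Only the forward implication holds.

Forward direction. If 198 ∣ k, write k = 198q. Since 198 = 22·9, k = 9·(22q), so 9 ∣ k; and since 198 = 18·11, k = 11·(18q), so 11 ∣ k.

Converse. This fails: take k = 99. Both 9 ∣ 99 and 11 ∣ 99, yet 99 is not a multiple of 198 (since 99 = 0·198 + 99), so 198 ∤ 99.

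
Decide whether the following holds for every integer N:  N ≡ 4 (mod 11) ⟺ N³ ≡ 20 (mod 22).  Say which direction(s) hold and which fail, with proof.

Only the converse holds.

(⇐) The residues r modulo 22 with r³ ≡ 20 (mod 22) are exactly {4}, and each is ≡ 4 (mod 11).

(⇒) This fails: take N = 15. Then 15 ≡ 4 (mod 11), but 15³ = 3375 ≡ 9 (mod 22), not 20.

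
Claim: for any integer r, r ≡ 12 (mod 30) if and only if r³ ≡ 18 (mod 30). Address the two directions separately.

[⇐] Suppose r³ ≡ 18 (mod 30). The only residue r in {0, …, 29} with r³ ≡ 18 (mod 30) is r = 12, so r ≡ 12 (mod 30).

[⇒] Suppose r ≡ 12 (mod 30). Write r = 30j + 12. Then (30j + 12)³ = 27000j³ + 32400j² + 12960j + 1728 = 30(900j³ + 1080j² + 432j + 57) + 18, so r³ ≡ 18 (mod 30).

The biconditional holds.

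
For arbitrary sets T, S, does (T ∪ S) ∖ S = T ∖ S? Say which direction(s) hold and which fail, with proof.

Both inclusions hold; the sets are equal.

Forward inclusion. Let x ∈ (T ∪ S) ∖ S. Then x ∈ T and x ∉ S, from which x ∈ T ∖ S.

Reverse inclusion. Let x ∈ T ∖ S. Then x ∈ T and x ∉ S, from which x ∈ (T ∪ S) ∖ S.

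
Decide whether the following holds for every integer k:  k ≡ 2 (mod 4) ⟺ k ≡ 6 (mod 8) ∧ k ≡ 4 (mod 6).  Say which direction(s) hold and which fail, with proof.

Only the reverse direction holds.

(→) This fails: k = 2 gives 2 ≡ 2 (mod 4) but 2 ≡ 2 (mod 8), so the conjunction on the right does not hold.

(←) Conversely, if k ≡ 6 (mod 8) and k ≡ 4 (mod 6), then by the Chinese remainder theorem k ≡ 22 (mod 24). Since 22 ≡ 2 (mod 4) and 4 ∣ 24, we get k ≡ 2 (mod 4).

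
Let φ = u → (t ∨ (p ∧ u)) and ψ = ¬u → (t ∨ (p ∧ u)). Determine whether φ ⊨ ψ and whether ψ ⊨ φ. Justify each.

Neither implication holds.

(⟹) This fails. Under u = F, t = F, p = F, the left side is true but the right side is false.

(⟸) This fails. Under u = T, t = F, p = F, the left side is false but the right side is true.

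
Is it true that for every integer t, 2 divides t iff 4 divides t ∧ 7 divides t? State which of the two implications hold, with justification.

Only the reverse direction holds.

[⇒] This fails: take t = 2. Certainly 2 ∣ 2, but 4 ∤ 2.

[⇐] Suppose 4 ∣ t and 7 ∣ t. Any common multiple of 4 and 7 is a multiple of their lcm; here gcd(4, 7) = 1, so lcm(4, 7) = 4·7 = 28, so 28 ∣ t. Since 2 ∣ 28, it follows that 2 ∣ t.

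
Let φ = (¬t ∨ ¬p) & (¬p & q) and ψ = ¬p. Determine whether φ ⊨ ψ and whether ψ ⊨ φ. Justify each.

(⇒) holds; (⇐) fails.

[⇐] This fails. Under p = F, t = F, q = F, the left side is false but the right side is true.

[⇒] Assume the antecedent. If p is true, the antecedent cannot hold. If p is false, ¬p reduces to true regardless of the other variables. Either way ¬p holds.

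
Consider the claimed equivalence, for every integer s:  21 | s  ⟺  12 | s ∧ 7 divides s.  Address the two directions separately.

(⟸) Suppose 12 ∣ s and 7 ∣ s. Any common multiple of 12 and 7 is a multiple of their lcm; here gcd(12, 7) = 1, so lcm(12, 7) = 12·7 = 84, so 84 ∣ s. Since 21 ∣ 84, it follows that 21 ∣ s.

(⟹) This fails: take s = 21. Certainly 21 ∣ 21, but 12 ∤ 21.

The forward direction fails; the converse holds.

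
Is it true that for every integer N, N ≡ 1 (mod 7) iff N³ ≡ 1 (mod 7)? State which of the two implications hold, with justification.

(→) Suppose N ≡ 1 (mod 7). Write N = 7j + 1. Then (7j + 1)³ = 343j³ + 147j² + 21j + 1 = 7(49j³ + 21j² + 3j) + 1, so N³ ≡ 1 (mod 7).

(←) This fails: take N = 2. Then 2³ = 8 ≡ 1 (mod 7), yet 2 ≡ 2 (mod 7), not 1.

Not equivalent: only (⇒) holds.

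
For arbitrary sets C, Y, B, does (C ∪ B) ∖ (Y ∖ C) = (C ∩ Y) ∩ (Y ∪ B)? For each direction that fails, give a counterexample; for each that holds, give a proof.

(⊇) Let x ∈ (C ∩ Y) ∩ (Y ∪ B). Then either x ∈ C ∩ Y and x ∉ B; or x ∈ C ∩ Y ∩ B. In each case x ∈ (C ∪ B) ∖ (Y ∖ C), so (C ∩ Y) ∩ (Y ∪ B) ⊆ (C ∪ B) ∖ (Y ∖ C).

(⊆) This inclusion fails. Take C = {1}, Y = ∅, B = ∅; then 1 ∈ (C ∪ B) ∖ (Y ∖ C) but 1 ∉ (C ∩ Y) ∩ (Y ∪ B).

(⊆) fails; (⊇) holds.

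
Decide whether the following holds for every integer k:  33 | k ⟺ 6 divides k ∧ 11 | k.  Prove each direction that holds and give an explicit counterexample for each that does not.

Only the converse holds.

(⇒) This fails: take k = 33. Certainly 33 ∣ 33, but 6 ∤ 33.

(⇐) Suppose 6 ∣ k and 11 ∣ k. Any common multiple of 6 and 11 is a multiple of their lcm; here gcd(6, 11) = 1, so lcm(6, 11) = 6·11 = 66, so 66 ∣ k. Since 33 ∣ 66, it follows that 33 ∣ k.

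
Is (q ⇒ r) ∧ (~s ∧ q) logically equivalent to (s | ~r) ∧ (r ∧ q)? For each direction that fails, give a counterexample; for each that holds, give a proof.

Neither direction holds.

(⟹) This fails. Under s = F, q = T, r = T, the left side is true but the right side is false.

(⟸) This fails. Under s = T, q = T, r = T, the left side is false but the right side is true.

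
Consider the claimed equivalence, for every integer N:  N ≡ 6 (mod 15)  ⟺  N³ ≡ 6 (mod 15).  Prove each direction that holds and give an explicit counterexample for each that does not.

(⇒) Suppose N ≡ 6 (mod 15). Write N = 15j + 6. Then (15j + 6)³ = 3375j³ + 4050j² + 1620j + 216 = 15(225j³ + 270j² + 108j + 14) + 6, so N³ ≡ 6 (mod 15).

(⇐) Conversely, suppose N³ ≡ 6 (mod 15). The only residue r in {0, …, 14} with r³ ≡ 6 (mod 15) is r = 6, so N ≡ 6 (mod 15).

Both directions hold.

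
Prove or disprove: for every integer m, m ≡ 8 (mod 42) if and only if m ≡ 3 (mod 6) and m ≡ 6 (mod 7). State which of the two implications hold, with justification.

(→) This fails: m = 8 gives 8 ≡ 8 (mod 42) but 8 ≡ 2 (mod 6), so the conjunction on the right does not hold.

(←) This fails: m = 27 satisfies both congruences on the right (27 ≡ 3 mod 6 and 27 ≡ 6 mod 7) yet 27 ≡ 27 (mod 42), not 8.

Neither direction holds.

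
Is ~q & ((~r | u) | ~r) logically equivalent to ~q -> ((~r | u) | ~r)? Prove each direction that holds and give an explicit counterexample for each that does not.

Not equivalent: only (⇒) holds.

[⇒] Assume the antecedent. If r is true, the antecedent forces (r = T, u = T, q = F), and ~q -> ((~r | u) | ~r) holds there. If r is false, ~q -> ((~r | u) | ~r) reduces to true regardless of the other variables. Either way ~q -> ((~r | u) | ~r) holds.

[⇐] This fails. Under r = F, u = F, q = T, the left side is false but the right side is true.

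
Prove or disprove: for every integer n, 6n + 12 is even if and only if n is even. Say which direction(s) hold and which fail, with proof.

(⟸) Suppose n is even. Since 6 is even, 6n is even for every n, so 6n + 12 has the same parity as 12, which is even. Hence 6n + 12 is even.

(⟹) This fails: take n = 7. Then 6n + 12 = 54, which is even, yet n = 7 is odd, not even.

Only the reverse direction holds.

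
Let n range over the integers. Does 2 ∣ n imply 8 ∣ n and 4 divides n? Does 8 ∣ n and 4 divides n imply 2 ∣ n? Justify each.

(⇒) This fails: take n = 2. Certainly 2 ∣ 2, but 8 ∤ 2.

(⇐) Suppose 8 ∣ n and 4 ∣ n. Any common multiple of 8 and 4 is a multiple of their lcm; here lcm(8, 4) = 8·4/gcd(8, 4) = 32/4 = 8, so 8 ∣ n. Since 2 ∣ 8, it follows that 2 ∣ n.

(⇒) fails; (⇐) holds.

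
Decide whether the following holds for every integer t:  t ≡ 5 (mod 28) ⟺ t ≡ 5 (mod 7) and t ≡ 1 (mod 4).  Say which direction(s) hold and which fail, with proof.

(⟹) Suppose t ≡ 5 (mod 28); write t = 28j + 5. Since 7 ∣ 28, reducing mod 7 gives t ≡ 5 (mod 7); since 4 ∣ 28, reducing mod 4 gives t ≡ 5 ≡ 1 (mod 4).

(⟸) Conversely, if t ≡ 5 (mod 7) and t ≡ 1 (mod 4), then by the Chinese remainder theorem t ≡ 5 (mod 28). This is exactly t ≡ 5 (mod 28).

Both implications hold.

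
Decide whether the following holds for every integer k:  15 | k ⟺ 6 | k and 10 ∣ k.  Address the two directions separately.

Only the converse holds.

(⇒) This fails: take k = 15. Certainly 15 ∣ 15, but 6 ∤ 15.

(⇐) Suppose 6 ∣ k and 10 ∣ k. Any common multiple of 6 and 10 is a multiple of their lcm; here lcm(6, 10) = 6·10/gcd(6, 10) = 60/2 = 30, so 30 ∣ k. Since 15 ∣ 30, it follows that 15 ∣ k.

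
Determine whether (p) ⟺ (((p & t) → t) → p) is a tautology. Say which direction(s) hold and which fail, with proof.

Both directions hold; the statement is true.

(→) Assume the antecedent. If p is true, ((p & t) → t) → p reduces to true regardless of the other variables. If p is false, the antecedent cannot hold. Either way ((p & t) → t) → p holds.

(←) Assume the antecedent. If p is true, p reduces to true regardless of the other variables. If p is false, the antecedent cannot hold. Either way p holds.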